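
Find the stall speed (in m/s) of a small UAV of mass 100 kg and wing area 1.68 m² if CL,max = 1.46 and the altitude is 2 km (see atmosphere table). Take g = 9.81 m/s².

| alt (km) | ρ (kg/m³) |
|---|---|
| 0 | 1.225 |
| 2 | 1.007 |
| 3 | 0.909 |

At 2 km, from the table: ρ = 1.007 kg/m³.
Weight W = mg = 100 × 9.81 = 981 N.
V_stall = √(2W/(ρ·S·CL,max)) = √(2 × 981 / (1.007 × 1.68 × 1.46))
V_stall = √794.3 = 28.2 m/s

V_stall = 28.2 m/s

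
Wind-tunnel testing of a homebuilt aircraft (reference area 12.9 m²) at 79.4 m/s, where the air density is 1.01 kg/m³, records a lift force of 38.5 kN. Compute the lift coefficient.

CL = 0.937

From L = ½ρv²S·CL, rearranging gives CL = 2L/(ρv²S).
CL = 2 × 38500 / (1.01 × 79.4² × 12.9) = 0.937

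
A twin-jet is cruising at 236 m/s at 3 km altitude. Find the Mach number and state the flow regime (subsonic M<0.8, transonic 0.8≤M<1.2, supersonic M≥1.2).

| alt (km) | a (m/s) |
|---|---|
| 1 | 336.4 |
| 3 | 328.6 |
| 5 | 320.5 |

At 3 km, from the table: a = 328.6 m/s.
M = v/a = 236 / 328.6 = 0.718
M = 0.718 → subsonic.

M = 0.718 (subsonic)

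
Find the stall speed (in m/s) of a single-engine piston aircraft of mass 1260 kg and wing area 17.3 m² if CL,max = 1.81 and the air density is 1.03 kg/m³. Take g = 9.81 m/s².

Weight W = mg = 1260 × 9.81 = 12360 N.
V_stall = √(2W/(ρ·S·CL,max)) = √(2 × 12360 / (1.03 × 17.3 × 1.81))
V_stall = √766.5 = 27.7 m/s

V_stall = 27.7 m/s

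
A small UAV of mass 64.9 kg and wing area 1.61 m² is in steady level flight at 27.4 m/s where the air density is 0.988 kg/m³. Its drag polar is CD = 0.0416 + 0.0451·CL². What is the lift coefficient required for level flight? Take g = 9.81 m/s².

Weight W = mg = 64.9 × 9.81 = 636.67 N; in level flight L = W.
q = ½ρv² = ½ × 0.988 × 27.4² = 370.9 Pa.
CL = 2W/(ρv²S) = 2×636.67/(0.988×27.4²×1.61) = 1.066.

CL = 1.07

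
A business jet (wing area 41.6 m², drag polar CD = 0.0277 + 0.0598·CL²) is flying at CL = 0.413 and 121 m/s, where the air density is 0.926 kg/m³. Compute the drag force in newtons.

D = 10700 N

CD = 0.0277 + 0.0598 × 0.413² = 0.0379
D = ½ρv²S·CD = ½ × 0.926 × 121² × 41.6 × 0.0379 = 10700 N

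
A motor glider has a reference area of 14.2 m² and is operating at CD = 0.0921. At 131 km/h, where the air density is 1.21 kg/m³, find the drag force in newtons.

Convert speed: v = 131 km/h ÷ 3.6 = 36.39 m/s.
D = ½ρv²S·CD = ½ × 1.21 × 36.39² × 14.2 × 0.0921 = 1050 N

D = 1050 N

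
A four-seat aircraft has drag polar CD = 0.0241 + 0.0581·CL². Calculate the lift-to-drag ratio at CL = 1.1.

CD = 0.0241 + 0.0581 × 1.1² = 0.0944
L/D = CL/CD = 1.1 / 0.0944 = 11.7

L/D = 11.7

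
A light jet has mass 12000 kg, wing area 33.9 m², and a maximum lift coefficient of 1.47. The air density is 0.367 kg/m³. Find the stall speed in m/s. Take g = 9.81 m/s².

V_stall = 113 m/s

At stall, lift equals weight: L = W = m·g = 12000 × 9.81 = 1.177×10^5 N.
From L = ½ρV²S·CL,max = W: V_stall = √(2W/(ρSCL,max)) = √(2·1.177×10^5/(0.367·33.9·1.47))
V_stall = √12870 = 113 m/s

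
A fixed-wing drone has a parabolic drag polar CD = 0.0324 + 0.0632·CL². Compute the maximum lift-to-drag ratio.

For CD = CD0 + K·CL², (L/D)max occurs at CL* = √(CD0/K) and equals 1/(2√(K·CD0)).
(L/D)max = 1/(2√(0.0632 × 0.0324)) = 1/(2 × 0.04525) = 11

(L/D)max = 11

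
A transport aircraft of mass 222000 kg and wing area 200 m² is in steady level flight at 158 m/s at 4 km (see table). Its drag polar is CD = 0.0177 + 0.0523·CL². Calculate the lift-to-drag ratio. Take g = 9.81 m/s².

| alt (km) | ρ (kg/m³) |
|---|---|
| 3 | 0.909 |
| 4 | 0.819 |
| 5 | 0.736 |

At 4 km, from the table: ρ = 0.819 kg/m³.
In steady level flight, lift balances weight: W = mg = 222000 × 9.81 = 2.1778×10^6 N.
Dynamic pressure q = 0.5 × 0.819 × 158² = 10220 Pa.
Required CL = L/(qS) = 2.1778×10^6/(10220·200) = 1.065.
CD = 0.0177 + 0.0523 × 1.065² = 0.07704.
L/D = CL/CD = 1.065 / 0.07704 = 13.8

L/D = 13.8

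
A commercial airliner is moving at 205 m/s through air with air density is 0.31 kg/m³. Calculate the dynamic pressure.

q = 6510 Pa

q = ½ρv² = ½ × 0.31 × 205² = 6510 Pa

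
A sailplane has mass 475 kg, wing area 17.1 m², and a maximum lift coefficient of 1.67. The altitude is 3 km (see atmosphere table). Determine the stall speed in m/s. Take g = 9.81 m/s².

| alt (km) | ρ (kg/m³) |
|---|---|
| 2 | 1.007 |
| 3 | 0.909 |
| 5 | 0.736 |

V_stall = 18.9 m/s

At 3 km, from the table: ρ = 0.909 kg/m³.
At stall, lift equals weight: L = W = m·g = 475 × 9.81 = 4660 N.
V_stall = √(2W/(ρ·S·CL,max)) = √(2 × 4660 / (0.909 × 17.1 × 1.67))
V_stall = √359 = 18.9 m/s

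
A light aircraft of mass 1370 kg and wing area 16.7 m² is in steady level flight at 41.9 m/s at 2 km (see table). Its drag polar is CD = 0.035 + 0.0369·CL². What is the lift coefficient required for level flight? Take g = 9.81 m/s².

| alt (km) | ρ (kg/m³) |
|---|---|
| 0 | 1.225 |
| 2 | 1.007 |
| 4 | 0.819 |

CL = 0.91

At 2 km, from the table: ρ = 1.007 kg/m³.
In steady level flight, lift balances weight: W = mg = 1370 × 9.81 = 13440 N.
q = ½ρv² = ½ × 1.007 × 41.9² = 883.9 Pa.
Required CL = L/(qS) = 13440/(883.9·16.7) = 0.9104.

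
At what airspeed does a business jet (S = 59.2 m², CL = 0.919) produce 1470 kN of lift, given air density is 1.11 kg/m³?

v = 221 m/s

L = ½ρv²S·CL ⇒ v = √(2L/(ρ·S·CL))
v = √(2 × 1.47×10^6 / (1.11 × 59.2 × 0.919)) = √48680 = 221 m/s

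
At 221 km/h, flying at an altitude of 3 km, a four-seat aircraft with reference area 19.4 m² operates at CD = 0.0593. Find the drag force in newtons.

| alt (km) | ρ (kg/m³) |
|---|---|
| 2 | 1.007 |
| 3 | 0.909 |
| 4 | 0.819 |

D = 1970 N

At 3 km, from the table: ρ = 0.909 kg/m³.
Convert speed: v = 221 km/h ÷ 3.6 = 61.39 m/s.
Dynamic pressure q = ½ρv² = ½ × 0.909 × 61.39² = 1713 Pa.
D = q·S·CD = 1713 × 19.4 × 0.0593 = 1970 N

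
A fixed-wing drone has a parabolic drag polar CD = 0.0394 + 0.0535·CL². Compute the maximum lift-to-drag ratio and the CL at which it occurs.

For CD = CD0 + K·CL², (L/D)max occurs at CL* = √(CD0/K) and equals 1/(2√(K·CD0)).
(L/D)max = 1/(2√(0.0535 × 0.0394)) = 1/(2 × 0.04591) = 10.9
CL* = √(0.0394/0.0535) = 0.858

(L/D)max = 10.9, at CL = 0.858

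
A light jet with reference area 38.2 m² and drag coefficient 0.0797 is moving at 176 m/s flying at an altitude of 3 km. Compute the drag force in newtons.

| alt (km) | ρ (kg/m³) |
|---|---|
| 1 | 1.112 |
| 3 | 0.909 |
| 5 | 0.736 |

At 3 km, from the table: ρ = 0.909 kg/m³.
D = ½ρv²S·CD = ½ × 0.909 × 176² × 38.2 × 0.0797 = 42900 N ≈ 42.9 kN

D = 42900 N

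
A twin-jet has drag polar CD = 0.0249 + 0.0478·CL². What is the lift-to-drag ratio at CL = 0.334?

L/D = 11

CD = 0.0249 + 0.0478 × 0.334² = 0.03023
L/D = CL/CD = 0.334 / 0.03023 = 11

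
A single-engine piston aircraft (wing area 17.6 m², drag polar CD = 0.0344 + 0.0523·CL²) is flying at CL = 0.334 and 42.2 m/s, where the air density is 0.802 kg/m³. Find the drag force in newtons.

CD = 0.0344 + 0.0523 × 0.334² = 0.04023
D = ½ρv²S·CD = ½ × 0.802 × 42.2² × 17.6 × 0.04023 = 506 N

D = 506 N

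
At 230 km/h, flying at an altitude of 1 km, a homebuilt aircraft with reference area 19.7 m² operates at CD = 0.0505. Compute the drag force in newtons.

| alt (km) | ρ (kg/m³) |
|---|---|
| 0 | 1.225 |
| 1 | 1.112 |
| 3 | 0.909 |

At 1 km, from the table: ρ = 1.112 kg/m³.
Convert speed: v = 230 km/h ÷ 3.6 = 63.89 m/s.
D = ½ρv²S·CD = ½ × 1.112 × 63.89² × 19.7 × 0.0505 = 2260 N

D = 2260 N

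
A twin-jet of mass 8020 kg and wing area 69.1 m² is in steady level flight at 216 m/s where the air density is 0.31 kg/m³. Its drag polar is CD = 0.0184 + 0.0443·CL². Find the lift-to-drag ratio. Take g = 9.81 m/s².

Level flight ⇒ L = W = m·g = 8020 × 9.81 = 78676 N.
Dynamic pressure q = 0.5 × 0.31 × 216² = 7232 Pa.
CL = 2W/(ρv²S) = 2×78676/(0.31×216²×69.1) = 0.1574.
CD = 0.0184 + 0.0443 × 0.1574² = 0.0195.
L/D = CL/CD = 0.1574 / 0.0195 = 8.07

L/D = 8.07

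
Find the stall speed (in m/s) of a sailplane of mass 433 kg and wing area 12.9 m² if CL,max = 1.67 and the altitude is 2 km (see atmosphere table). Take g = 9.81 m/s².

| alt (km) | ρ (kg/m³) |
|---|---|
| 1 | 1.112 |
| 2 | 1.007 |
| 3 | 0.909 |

At 2 km, from the table: ρ = 1.007 kg/m³.
Stall occurs when L = W at CL,max. W = mg = 433 × 9.81 = 4248 N.
V_stall = √(2W/(ρ·S·CL,max)) = √(2 × 4248 / (1.007 × 12.9 × 1.67))
V_stall = √391.6 = 19.8 m/s

V_stall = 19.8 m/s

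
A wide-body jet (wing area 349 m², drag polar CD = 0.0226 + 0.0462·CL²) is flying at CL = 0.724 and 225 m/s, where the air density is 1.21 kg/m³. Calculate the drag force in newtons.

CD = 0.0226 + 0.0462 × 0.724² = 0.04682
D = ½ρv²S·CD = ½ × 1.21 × 225² × 349 × 0.04682 = 5×10^5 N

D = 5×10^5 N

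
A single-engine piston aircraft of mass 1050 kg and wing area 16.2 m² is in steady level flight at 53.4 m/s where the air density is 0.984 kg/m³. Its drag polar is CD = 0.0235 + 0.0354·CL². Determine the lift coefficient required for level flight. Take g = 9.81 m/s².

Weight W = mg = 1050 × 9.81 = 10300 N; in level flight L = W.
Dynamic pressure q = 0.5 × 0.984 × 53.4² = 1403 Pa.
CL = 2W/(ρv²S) = 2×10300/(0.984×53.4²×16.2) = 0.4532.

CL = 0.453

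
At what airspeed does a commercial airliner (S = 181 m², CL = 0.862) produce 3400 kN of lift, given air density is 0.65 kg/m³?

v = 259 m/s

L = ½ρv²S·CL ⇒ v = √(2L/(ρ·S·CL))
v = √(2 × 3.4×10^6 / (0.65 × 181 × 0.862)) = √67050 = 259 m/s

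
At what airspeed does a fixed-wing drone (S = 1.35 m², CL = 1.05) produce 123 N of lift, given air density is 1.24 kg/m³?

v = 11.8 m/s

L = ½ρv²S·CL ⇒ v = √(2L/(ρ·S·CL))
v = √(2 × 123 / (1.24 × 1.35 × 1.05)) = √140 = 11.8 m/s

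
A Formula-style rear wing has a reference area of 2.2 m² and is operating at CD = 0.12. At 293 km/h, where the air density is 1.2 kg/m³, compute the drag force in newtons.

Convert speed: v = 293 km/h ÷ 3.6 = 81.39 m/s.
D = ½ρv²S·CD = ½ × 1.2 × 81.39² × 2.2 × 0.12 = 1050 N

D = 1050 N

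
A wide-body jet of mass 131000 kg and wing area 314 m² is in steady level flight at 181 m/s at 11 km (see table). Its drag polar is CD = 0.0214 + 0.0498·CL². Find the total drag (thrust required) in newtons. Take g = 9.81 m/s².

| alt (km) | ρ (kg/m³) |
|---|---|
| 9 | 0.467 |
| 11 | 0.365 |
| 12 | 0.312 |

D = 84000 N

At 11 km, from the table: ρ = 0.365 kg/m³.
Level flight ⇒ L = W = m·g = 131000 × 9.81 = 1.2851×10^6 N.
q = ½ρv² = ½ × 0.365 × 181² = 5979 Pa.
Required CL = L/(qS) = 1.2851×10^6/(5979·314) = 0.6845.
CD = 0.0214 + 0.0498 × 0.6845² = 0.04474.
D = q·S·CD = 5979 × 314 × 0.04474 = 83980 N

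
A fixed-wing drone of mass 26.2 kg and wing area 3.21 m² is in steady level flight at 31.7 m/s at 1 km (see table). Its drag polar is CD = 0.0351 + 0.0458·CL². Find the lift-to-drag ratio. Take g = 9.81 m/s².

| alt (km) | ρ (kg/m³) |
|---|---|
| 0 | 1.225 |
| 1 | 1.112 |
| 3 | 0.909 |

L/D = 3.98

At 1 km, from the table: ρ = 1.112 kg/m³.
Weight W = mg = 26.2 × 9.81 = 257.02 N; in level flight L = W.
Dynamic pressure q = 0.5 × 1.112 × 31.7² = 558.7 Pa.
Required CL = L/(qS) = 257.02/(558.7·3.21) = 0.1433.
CD = 0.0351 + 0.0458 × 0.1433² = 0.03604.
L/D = CL/CD = 0.1433 / 0.03604 = 3.98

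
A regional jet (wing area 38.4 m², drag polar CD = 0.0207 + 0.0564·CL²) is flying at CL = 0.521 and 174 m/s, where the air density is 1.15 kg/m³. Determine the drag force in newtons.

D = 24100 N

CD = 0.0207 + 0.0564 × 0.521² = 0.03601
D = ½ρv²S·CD = ½ × 1.15 × 174² × 38.4 × 0.03601 = 24100 N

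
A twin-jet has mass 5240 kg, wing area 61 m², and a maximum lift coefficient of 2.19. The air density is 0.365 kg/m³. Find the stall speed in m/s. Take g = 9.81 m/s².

At stall, lift equals weight: L = W = m·g = 5240 × 9.81 = 51400 N.
From L = ½ρV²S·CL,max = W: V_stall = √(2W/(ρSCL,max)) = √(2·51400/(0.365·61·2.19))
V_stall = √2108 = 45.9 m/s

V_stall = 45.9 m/s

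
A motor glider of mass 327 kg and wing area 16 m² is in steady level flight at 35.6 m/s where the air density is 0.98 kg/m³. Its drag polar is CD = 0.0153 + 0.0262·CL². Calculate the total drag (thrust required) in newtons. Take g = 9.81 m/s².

Weight W = mg = 327 × 9.81 = 3207.9 N; in level flight L = W.
Dynamic pressure q = 0.5 × 0.98 × 35.6² = 621 Pa.
CL = W/(q·S) = 3207.9 / (621 × 16) = 0.3228.
CD = 0.0153 + 0.0262 × 0.3228² = 0.01803.
D = q·S·CD = 621 × 16 × 0.01803 = 179.2 N

D = 179 N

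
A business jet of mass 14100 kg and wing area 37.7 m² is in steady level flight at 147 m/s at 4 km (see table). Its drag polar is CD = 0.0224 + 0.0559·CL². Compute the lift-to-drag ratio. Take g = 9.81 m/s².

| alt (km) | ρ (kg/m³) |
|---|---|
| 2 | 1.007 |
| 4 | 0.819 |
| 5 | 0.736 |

At 4 km, from the table: ρ = 0.819 kg/m³.
In steady level flight, lift balances weight: W = mg = 14100 × 9.81 = 1.3832×10^5 N.
Dynamic pressure q = 0.5 × 0.819 × 147² = 8849 Pa.
CL = 2W/(ρv²S) = 2×1.3832×10^5/(0.819×147²×37.7) = 0.4146.
CD = 0.0224 + 0.0559 × 0.4146² = 0.03201.
L/D = CL/CD = 0.4146 / 0.03201 = 13

L/D = 13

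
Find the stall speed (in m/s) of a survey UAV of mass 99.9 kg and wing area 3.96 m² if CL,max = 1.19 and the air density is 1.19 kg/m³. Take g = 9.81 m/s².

V_stall = 18.7 m/s

Weight W = mg = 99.9 × 9.81 = 980 N.
From L = ½ρV²S·CL,max = W: V_stall = √(2W/(ρSCL,max)) = √(2·980/(1.19·3.96·1.19))
V_stall = √349.5 = 18.7 m/s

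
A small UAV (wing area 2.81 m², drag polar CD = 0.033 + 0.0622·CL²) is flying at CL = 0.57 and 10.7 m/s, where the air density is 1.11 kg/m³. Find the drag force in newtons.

CD = 0.033 + 0.0622 × 0.57² = 0.05321
D = ½ρv²S·CD = ½ × 1.11 × 10.7² × 2.81 × 0.05321 = 9.5 N

D = 9.5 N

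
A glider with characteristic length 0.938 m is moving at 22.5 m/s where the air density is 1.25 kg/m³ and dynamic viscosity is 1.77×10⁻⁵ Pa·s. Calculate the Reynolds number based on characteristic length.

Re = ρ·v·c/μ = 1.25 × 22.5 × 0.938 / (1.77×10⁻⁵) = 1.49×10^6

Re = 1.49×10^6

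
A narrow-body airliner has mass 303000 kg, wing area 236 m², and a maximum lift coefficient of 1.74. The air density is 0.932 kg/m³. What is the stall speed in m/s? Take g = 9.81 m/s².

V_stall = 125 m/s

Weight W = mg = 303000 × 9.81 = 2.972×10^6 N.
From L = ½ρV²S·CL,max = W: V_stall = √(2W/(ρSCL,max)) = √(2·2.972×10^6/(0.932·236·1.74))
V_stall = √15530 = 125 m/s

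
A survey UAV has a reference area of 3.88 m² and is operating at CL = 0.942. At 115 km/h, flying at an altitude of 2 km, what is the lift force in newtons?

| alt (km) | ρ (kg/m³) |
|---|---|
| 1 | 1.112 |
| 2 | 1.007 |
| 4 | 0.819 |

At 2 km, from the table: ρ = 1.007 kg/m³.
Convert speed: v = 115 km/h ÷ 3.6 = 31.94 m/s.
L = ½ρv²S·CL = ½ × 1.007 × 31.94² × 3.88 × 0.942 = 1880 N

L = 1880 N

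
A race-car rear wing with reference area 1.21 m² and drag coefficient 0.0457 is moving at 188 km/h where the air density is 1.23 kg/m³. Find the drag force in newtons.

D = 92.7 N

Convert speed: v = 188 km/h ÷ 3.6 = 52.22 m/s.
Dynamic pressure q = ½ρv² = ½ × 1.23 × 52.22² = 1677 Pa.
D = q·S·CD = 1677 × 1.21 × 0.0457 = 92.7 N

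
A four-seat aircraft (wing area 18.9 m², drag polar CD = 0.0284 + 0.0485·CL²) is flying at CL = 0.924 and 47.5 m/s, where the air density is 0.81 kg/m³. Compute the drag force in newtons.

D = 1210 N

CD = 0.0284 + 0.0485 × 0.924² = 0.06981
D = ½ρv²S·CD = ½ × 0.81 × 47.5² × 18.9 × 0.06981 = 1210 N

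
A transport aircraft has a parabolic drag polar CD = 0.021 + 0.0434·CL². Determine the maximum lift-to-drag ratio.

For CD = CD0 + K·CL², (L/D)max occurs at CL* = √(CD0/K) and equals 1/(2√(K·CD0)).
(L/D)max = 1/(2√(0.0434 × 0.021)) = 1/(2 × 0.03019) = 16.6

(L/D)max = 16.6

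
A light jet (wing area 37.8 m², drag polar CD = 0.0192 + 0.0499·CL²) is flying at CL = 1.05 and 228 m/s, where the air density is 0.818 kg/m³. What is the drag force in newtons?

D = 59600 N

CD = 0.0192 + 0.0499 × 1.05² = 0.07421
D = ½ρv²S·CD = ½ × 0.818 × 228² × 37.8 × 0.07421 = 59600 N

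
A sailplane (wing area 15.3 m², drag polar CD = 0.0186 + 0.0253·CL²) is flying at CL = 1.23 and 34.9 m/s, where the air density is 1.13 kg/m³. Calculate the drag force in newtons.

CD = 0.0186 + 0.0253 × 1.23² = 0.05688
D = ½ρv²S·CD = ½ × 1.13 × 34.9² × 15.3 × 0.05688 = 599 N

D = 599 N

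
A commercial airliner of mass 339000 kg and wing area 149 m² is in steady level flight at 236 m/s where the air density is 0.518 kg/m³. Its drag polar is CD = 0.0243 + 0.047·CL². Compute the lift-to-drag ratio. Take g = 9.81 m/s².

L/D = 11.3

In steady level flight, lift balances weight: W = mg = 339000 × 9.81 = 3.3256×10^6 N.
q = ½ρv² = ½ × 0.518 × 236² = 14430 Pa.
CL = 2W/(ρv²S) = 2×3.3256×10^6/(0.518×236²×149) = 1.547.
CD = 0.0243 + 0.047 × 1.547² = 0.1368.
L/D = CL/CD = 1.547 / 0.1368 = 11.3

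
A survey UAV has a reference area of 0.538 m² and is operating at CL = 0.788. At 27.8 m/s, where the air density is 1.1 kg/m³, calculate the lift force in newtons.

L = 180 N

L = ½ρv²S·CL = ½ × 1.1 × 27.8² × 0.538 × 0.788 = 180 N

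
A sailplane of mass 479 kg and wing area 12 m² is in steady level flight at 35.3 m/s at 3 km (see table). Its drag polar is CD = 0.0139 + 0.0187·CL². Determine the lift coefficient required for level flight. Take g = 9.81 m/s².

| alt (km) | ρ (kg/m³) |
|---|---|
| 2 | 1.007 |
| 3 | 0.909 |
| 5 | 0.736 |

CL = 0.691

At 3 km, from the table: ρ = 0.909 kg/m³.
In steady level flight, lift balances weight: W = mg = 479 × 9.81 = 4699 N.
q = ½ρv² = ½ × 0.909 × 35.3² = 566.3 Pa.
Required CL = L/(qS) = 4699/(566.3·12) = 0.6914.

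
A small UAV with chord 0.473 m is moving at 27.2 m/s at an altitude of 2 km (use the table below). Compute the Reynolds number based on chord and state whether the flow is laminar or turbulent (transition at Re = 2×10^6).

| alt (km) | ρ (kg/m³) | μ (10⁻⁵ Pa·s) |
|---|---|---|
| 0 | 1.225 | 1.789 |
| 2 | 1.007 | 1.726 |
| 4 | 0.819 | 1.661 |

At 2 km, from the table: ρ = 1.007 kg/m³, μ = 1.726×10⁻⁵ Pa·s.
Re = ρ·v·c/μ = 1.007 × 27.2 × 0.473 / (1.726×10⁻⁵) = 7.51×10^5
Since 7.51×10^5 < 2×10^6, the flow is laminar.

Re = 7.51×10^5 (laminar)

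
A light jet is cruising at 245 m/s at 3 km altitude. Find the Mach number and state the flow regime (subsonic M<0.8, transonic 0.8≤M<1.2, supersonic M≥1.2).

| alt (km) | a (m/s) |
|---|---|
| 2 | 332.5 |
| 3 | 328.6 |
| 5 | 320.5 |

At 3 km, from the table: a = 328.6 m/s.
M = v/a = 245 / 328.6 = 0.746
M = 0.746 → subsonic.

M = 0.746 (subsonic)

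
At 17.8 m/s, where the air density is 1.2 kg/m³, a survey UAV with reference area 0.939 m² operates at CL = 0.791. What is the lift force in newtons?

L = 141 N

Dynamic pressure q = ½ρv² = ½ × 1.2 × 17.8² = 190.1 Pa.
L = q·S·CL = 190.1 × 0.939 × 0.791 = 141 N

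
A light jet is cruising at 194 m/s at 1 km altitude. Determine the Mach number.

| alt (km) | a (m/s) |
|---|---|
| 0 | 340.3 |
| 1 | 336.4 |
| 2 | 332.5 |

M = 0.577

At 1 km, from the table: a = 336.4 m/s.
M = v/a = 194 / 336.4 = 0.577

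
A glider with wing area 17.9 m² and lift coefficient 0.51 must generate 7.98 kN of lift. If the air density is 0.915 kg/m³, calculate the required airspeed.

L = ½ρv²S·CL ⇒ v = √(2L/(ρ·S·CL))
v = √(2 × 7980 / (0.915 × 17.9 × 0.51)) = √1911 = 43.7 m/s

v = 43.7 m/s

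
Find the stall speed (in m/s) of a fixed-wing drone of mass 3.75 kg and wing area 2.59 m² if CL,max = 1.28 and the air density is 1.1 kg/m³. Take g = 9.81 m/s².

V_stall = 4.49 m/s

Weight W = mg = 3.75 × 9.81 = 36.79 N.
V_stall = √(2W/(ρ·S·CL,max)) = √(2 × 36.79 / (1.1 × 2.59 × 1.28))
V_stall = √20.18 = 4.49 m/s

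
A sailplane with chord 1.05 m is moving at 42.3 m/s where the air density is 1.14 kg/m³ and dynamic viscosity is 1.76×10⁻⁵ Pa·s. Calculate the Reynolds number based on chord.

Re = ρ·v·c/μ = 1.14 × 42.3 × 1.05 / (1.76×10⁻⁵) = 2.88×10^6

Re = 2.88×10^6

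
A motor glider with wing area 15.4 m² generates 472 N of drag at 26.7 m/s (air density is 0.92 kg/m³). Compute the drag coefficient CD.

CD = 0.0935

From D = ½ρv²S·CD, rearranging gives CD = 2D/(ρv²S).
CD = 2 × 472 / (0.92 × 26.7² × 15.4) = 0.0935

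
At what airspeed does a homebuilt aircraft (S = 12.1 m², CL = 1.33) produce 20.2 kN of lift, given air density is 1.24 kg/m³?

v = 45 m/s

L = ½ρv²S·CL ⇒ v = √(2L/(ρ·S·CL))
v = √(2 × 20200 / (1.24 × 12.1 × 1.33)) = √2025 = 45 m/s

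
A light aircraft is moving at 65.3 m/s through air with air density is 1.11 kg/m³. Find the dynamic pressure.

q = ½ρv² = ½ × 1.11 × 65.3² = 2370 Pa

q = 2370 Pa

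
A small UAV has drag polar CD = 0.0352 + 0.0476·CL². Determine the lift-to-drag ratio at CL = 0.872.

L/D = 12.2

CD = 0.0352 + 0.0476 × 0.872² = 0.07139
L/D = CL/CD = 0.872 / 0.07139 = 12.2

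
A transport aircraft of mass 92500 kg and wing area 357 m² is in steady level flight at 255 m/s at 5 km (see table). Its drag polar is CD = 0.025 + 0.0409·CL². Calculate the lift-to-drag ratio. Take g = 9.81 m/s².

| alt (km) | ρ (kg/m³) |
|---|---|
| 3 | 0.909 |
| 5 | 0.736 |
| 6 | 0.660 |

L/D = 4.17

At 5 km, from the table: ρ = 0.736 kg/m³.
Weight W = mg = 92500 × 9.81 = 9.0742×10^5 N; in level flight L = W.
Dynamic pressure q = 0.5 × 0.736 × 255² = 23930 Pa.
CL = 2W/(ρv²S) = 2×9.0742×10^5/(0.736×255²×357) = 0.1062.
CD = 0.025 + 0.0409 × 0.1062² = 0.02546.
L/D = CL/CD = 0.1062 / 0.02546 = 4.17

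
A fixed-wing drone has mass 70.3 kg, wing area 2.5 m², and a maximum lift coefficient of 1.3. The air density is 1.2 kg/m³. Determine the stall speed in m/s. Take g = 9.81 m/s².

V_stall = 18.8 m/s

At stall, lift equals weight: L = W = m·g = 70.3 × 9.81 = 689.6 N.
V_stall = √(2W/(ρ·S·CL,max)) = √(2 × 689.6 / (1.2 × 2.5 × 1.3))
V_stall = √353.7 = 18.8 m/s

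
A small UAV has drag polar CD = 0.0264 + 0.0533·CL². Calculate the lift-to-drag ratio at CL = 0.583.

CD = 0.0264 + 0.0533 × 0.583² = 0.04452
L/D = CL/CD = 0.583 / 0.04452 = 13.1

L/D = 13.1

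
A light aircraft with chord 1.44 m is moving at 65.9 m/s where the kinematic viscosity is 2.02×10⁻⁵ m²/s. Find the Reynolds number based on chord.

Re = v·c/ν = 65.9 × 1.44 / (2.02×10⁻⁵) = 4.7×10^6

Re = 4.7×10^6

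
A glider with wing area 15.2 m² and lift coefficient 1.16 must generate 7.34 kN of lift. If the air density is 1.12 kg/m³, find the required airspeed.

v = 27.3 m/s

L = ½ρv²S·CL ⇒ v = √(2L/(ρ·S·CL))
v = √(2 × 7340 / (1.12 × 15.2 × 1.16)) = √743.4 = 27.3 m/s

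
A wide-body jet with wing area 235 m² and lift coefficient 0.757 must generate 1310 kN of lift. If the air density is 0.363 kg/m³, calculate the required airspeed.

L = ½ρv²S·CL ⇒ v = √(2L/(ρ·S·CL))
v = √(2 × 1.31×10^6 / (0.363 × 235 × 0.757)) = √40570 = 201 m/s

v = 201 m/s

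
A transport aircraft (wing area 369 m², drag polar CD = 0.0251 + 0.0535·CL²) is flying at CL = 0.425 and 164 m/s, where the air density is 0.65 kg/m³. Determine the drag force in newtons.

CD = 0.0251 + 0.0535 × 0.425² = 0.03476
D = ½ρv²S·CD = ½ × 0.65 × 164² × 369 × 0.03476 = 1.12×10^5 N

D = 1.12×10^5 N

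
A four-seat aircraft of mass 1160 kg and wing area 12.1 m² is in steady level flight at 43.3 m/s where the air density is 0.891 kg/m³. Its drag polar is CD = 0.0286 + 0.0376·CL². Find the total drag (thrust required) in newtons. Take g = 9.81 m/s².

D = 771 N

In steady level flight, lift balances weight: W = mg = 1160 × 9.81 = 11380 N.
Dynamic pressure q = 0.5 × 0.891 × 43.3² = 835.3 Pa.
CL = 2W/(ρv²S) = 2×11380/(0.891×43.3²×12.1) = 1.126.
CD = 0.0286 + 0.0376 × 1.126² = 0.07627.
D = q·S·CD = 835.3 × 12.1 × 0.07627 = 770.8 N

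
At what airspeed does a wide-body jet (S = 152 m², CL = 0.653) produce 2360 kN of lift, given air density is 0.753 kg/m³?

v = 251 m/s

L = ½ρv²S·CL ⇒ v = √(2L/(ρ·S·CL))
v = √(2 × 2.36×10^6 / (0.753 × 152 × 0.653)) = √63150 = 251 m/s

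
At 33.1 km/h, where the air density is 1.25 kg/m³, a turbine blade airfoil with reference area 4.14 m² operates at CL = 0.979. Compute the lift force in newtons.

L = 214 N

Convert speed: v = 33.1 km/h ÷ 3.6 = 9.194 m/s.
L = ½ρv²S·CL = ½ × 1.25 × 9.194² × 4.14 × 0.979 = 214 N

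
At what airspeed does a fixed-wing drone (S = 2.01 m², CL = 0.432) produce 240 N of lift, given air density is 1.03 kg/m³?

L = ½ρv²S·CL ⇒ v = √(2L/(ρ·S·CL))
v = √(2 × 240 / (1.03 × 2.01 × 0.432)) = √536.7 = 23.2 m/s

v = 23.2 m/s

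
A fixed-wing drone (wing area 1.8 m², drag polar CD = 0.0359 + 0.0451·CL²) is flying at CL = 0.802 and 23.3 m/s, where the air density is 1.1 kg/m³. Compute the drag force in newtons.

CD = 0.0359 + 0.0451 × 0.802² = 0.06491
D = ½ρv²S·CD = ½ × 1.1 × 23.3² × 1.8 × 0.06491 = 34.9 N

D = 34.9 N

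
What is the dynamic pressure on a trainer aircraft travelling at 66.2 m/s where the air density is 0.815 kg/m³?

q = 1790 Pa

q = ½ρv² = ½ × 0.815 × 66.2² = 1790 Pa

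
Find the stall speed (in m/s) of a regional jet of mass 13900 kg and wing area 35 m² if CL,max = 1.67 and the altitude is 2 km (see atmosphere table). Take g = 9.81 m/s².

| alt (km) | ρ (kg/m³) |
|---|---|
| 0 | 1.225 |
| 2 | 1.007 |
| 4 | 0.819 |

At 2 km, from the table: ρ = 1.007 kg/m³.
At stall, lift equals weight: L = W = m·g = 13900 × 9.81 = 1.364×10^5 N.
V_stall = √(2W/(ρ·S·CL,max)) = √(2 × 1.364×10^5 / (1.007 × 35 × 1.67))
V_stall = √4633 = 68.1 m/s

V_stall = 68.1 m/s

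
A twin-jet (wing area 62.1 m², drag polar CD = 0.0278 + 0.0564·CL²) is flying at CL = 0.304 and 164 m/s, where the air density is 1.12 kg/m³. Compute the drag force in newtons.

D = 30900 N

CD = 0.0278 + 0.0564 × 0.304² = 0.03301
D = ½ρv²S·CD = ½ × 1.12 × 164² × 62.1 × 0.03301 = 30900 N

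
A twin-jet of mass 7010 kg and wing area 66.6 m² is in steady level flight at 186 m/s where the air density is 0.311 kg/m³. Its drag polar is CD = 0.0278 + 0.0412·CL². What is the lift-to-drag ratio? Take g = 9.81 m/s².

Weight W = mg = 7010 × 9.81 = 68768 N; in level flight L = W.
Dynamic pressure q = 0.5 × 0.311 × 186² = 5380 Pa.
CL = 2W/(ρv²S) = 2×68768/(0.311×186²×66.6) = 0.1919.
CD = 0.0278 + 0.0412 × 0.1919² = 0.02932.
L/D = CL/CD = 0.1919 / 0.02932 = 6.55

L/D = 6.55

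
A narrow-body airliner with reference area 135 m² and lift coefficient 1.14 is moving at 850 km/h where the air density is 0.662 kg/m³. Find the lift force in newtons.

L = 2.84×10^6 N

Convert speed: v = 850 km/h ÷ 3.6 = 236.1 m/s.
Dynamic pressure q = ½ρv² = ½ × 0.662 × 236.1² = 18450 Pa.
L = q·S·CL = 18450 × 135 × 1.14 = 2.84×10^6 N ≈ 2840 kN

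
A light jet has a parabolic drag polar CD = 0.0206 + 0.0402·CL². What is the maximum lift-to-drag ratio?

(L/D)max = 17.4

For CD = CD0 + K·CL², (L/D)max occurs at CL* = √(CD0/K) and equals 1/(2√(K·CD0)).
(L/D)max = 1/(2√(0.0402 × 0.0206)) = 1/(2 × 0.02878) = 17.4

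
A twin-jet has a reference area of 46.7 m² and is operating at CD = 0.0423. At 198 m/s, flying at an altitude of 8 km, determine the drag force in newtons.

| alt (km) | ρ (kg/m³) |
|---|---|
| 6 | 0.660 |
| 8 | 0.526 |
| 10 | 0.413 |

At 8 km, from the table: ρ = 0.526 kg/m³.
Dynamic pressure q = ½ρv² = ½ × 0.526 × 198² = 10310 Pa.
D = q·S·CD = 10310 × 46.7 × 0.0423 = 20400 N ≈ 20.4 kN

D = 20400 N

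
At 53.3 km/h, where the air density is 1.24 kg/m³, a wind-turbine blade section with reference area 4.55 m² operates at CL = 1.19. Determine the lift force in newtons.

Convert speed: v = 53.3 km/h ÷ 3.6 = 14.81 m/s.
L = ½ρv²S·CL = ½ × 1.24 × 14.81² × 4.55 × 1.19 = 736 N

L = 736 N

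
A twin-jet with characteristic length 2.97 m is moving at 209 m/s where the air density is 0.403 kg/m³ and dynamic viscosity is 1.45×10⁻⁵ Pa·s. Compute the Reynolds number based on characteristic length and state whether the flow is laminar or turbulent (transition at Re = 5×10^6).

Re = 1.73×10^7 (turbulent)

Re = ρ·v·c/μ = 0.403 × 209 × 2.97 / (1.45×10⁻⁵) = 1.73×10^7
Since 1.73×10^7 > 5×10^6, the flow is turbulent.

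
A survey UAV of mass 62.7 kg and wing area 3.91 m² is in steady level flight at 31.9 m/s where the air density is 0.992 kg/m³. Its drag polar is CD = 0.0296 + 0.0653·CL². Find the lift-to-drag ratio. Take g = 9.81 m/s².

L/D = 8.67

Level flight ⇒ L = W = m·g = 62.7 × 9.81 = 615.09 N.
Dynamic pressure q = 0.5 × 0.992 × 31.9² = 504.7 Pa.
CL = 2W/(ρv²S) = 2×615.09/(0.992×31.9²×3.91) = 0.3117.
CD = 0.0296 + 0.0653 × 0.3117² = 0.03594.
L/D = CL/CD = 0.3117 / 0.03594 = 8.67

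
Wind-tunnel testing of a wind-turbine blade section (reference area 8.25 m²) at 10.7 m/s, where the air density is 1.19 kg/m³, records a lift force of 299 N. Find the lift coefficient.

CL = 0.532

From L = ½ρv²S·CL, rearranging gives CL = 2L/(ρv²S).
CL = 2 × 299 / (1.19 × 10.7² × 8.25) = 0.532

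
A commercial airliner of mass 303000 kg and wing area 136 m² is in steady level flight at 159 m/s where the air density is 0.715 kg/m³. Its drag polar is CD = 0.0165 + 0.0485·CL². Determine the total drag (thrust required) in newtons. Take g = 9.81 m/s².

Level flight ⇒ L = W = m·g = 303000 × 9.81 = 2.9724×10^6 N.
Dynamic pressure q = 0.5 × 0.715 × 159² = 9038 Pa.
Required CL = L/(qS) = 2.9724×10^6/(9038·136) = 2.418.
CD = 0.0165 + 0.0485 × 2.418² = 0.3001.
D = q·S·CD = 9038 × 136 × 0.3001 = 3.689×10^5 N

D = 3.69×10^5 N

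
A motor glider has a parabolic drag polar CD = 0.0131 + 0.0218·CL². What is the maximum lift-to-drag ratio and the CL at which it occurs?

For CD = CD0 + K·CL², (L/D)max occurs at CL* = √(CD0/K) and equals 1/(2√(K·CD0)).
(L/D)max = 1/(2√(0.0218 × 0.0131)) = 1/(2 × 0.0169) = 29.6
CL* = √(0.0131/0.0218) = 0.775

(L/D)max = 29.6, at CL = 0.775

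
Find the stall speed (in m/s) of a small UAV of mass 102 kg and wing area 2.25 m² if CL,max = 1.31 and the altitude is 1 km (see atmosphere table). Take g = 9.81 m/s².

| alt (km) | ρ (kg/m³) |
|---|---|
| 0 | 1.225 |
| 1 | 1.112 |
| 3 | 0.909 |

At 1 km, from the table: ρ = 1.112 kg/m³.
Weight W = mg = 102 × 9.81 = 1001 N.
V_stall = √(2W/(ρ·S·CL,max)) = √(2 × 1001 / (1.112 × 2.25 × 1.31))
V_stall = √610.6 = 24.7 m/s

V_stall = 24.7 m/s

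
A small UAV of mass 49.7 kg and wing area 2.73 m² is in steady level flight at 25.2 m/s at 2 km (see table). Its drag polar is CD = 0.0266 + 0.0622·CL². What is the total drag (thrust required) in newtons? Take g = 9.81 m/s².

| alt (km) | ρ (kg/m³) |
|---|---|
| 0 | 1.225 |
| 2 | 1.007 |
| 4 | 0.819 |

At 2 km, from the table: ρ = 1.007 kg/m³.
Weight W = mg = 49.7 × 9.81 = 487.56 N; in level flight L = W.
Dynamic pressure q = 0.5 × 1.007 × 25.2² = 319.7 Pa.
CL = W/(q·S) = 487.56 / (319.7 × 2.73) = 0.5586.
CD = 0.0266 + 0.0622 × 0.5586² = 0.04601.
D = q·S·CD = 319.7 × 2.73 × 0.04601 = 40.16 N

D = 40.2 N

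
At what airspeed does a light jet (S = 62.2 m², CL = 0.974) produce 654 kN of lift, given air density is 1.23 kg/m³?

L = ½ρv²S·CL ⇒ v = √(2L/(ρ·S·CL))
v = √(2 × 6.54×10^5 / (1.23 × 62.2 × 0.974)) = √17550 = 132 m/s

v = 132 m/s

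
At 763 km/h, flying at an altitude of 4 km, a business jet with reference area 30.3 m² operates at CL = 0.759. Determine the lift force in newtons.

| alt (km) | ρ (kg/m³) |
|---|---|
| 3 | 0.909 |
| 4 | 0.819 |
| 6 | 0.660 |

L = 4.23×10^5 N

At 4 km, from the table: ρ = 0.819 kg/m³.
Convert speed: v = 763 km/h ÷ 3.6 = 211.9 m/s.
L = ½ρv²S·CL = ½ × 0.819 × 211.9² × 30.3 × 0.759 = 4.23×10^5 N ≈ 423 kN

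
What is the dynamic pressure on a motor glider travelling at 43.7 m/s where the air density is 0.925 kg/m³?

q = ½ρv² = ½ × 0.925 × 43.7² = 883 Pa

q = 883 Pa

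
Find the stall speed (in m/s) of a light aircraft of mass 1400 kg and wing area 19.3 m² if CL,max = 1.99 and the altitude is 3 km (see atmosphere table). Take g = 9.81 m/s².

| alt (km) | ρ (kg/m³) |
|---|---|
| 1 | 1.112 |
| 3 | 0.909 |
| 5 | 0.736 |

At 3 km, from the table: ρ = 0.909 kg/m³.
Stall occurs when L = W at CL,max. W = mg = 1400 × 9.81 = 13730 N.
From L = ½ρV²S·CL,max = W: V_stall = √(2W/(ρSCL,max)) = √(2·13730/(0.909·19.3·1.99))
V_stall = √786.8 = 28 m/s

V_stall = 28 m/s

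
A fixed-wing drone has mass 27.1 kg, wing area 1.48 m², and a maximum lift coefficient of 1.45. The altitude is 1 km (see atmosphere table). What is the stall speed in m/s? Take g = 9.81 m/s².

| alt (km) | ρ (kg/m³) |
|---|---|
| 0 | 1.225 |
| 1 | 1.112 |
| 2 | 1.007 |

V_stall = 14.9 m/s

At 1 km, from the table: ρ = 1.112 kg/m³.
At stall, lift equals weight: L = W = m·g = 27.1 × 9.81 = 265.9 N.
V_stall = √(2W/(ρ·S·CL,max)) = √(2 × 265.9 / (1.112 × 1.48 × 1.45))
V_stall = √222.8 = 14.9 m/s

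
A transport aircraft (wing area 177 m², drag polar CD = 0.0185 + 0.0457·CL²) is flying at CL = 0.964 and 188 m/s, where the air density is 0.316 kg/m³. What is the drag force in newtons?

CD = 0.0185 + 0.0457 × 0.964² = 0.06097
D = ½ρv²S·CD = ½ × 0.316 × 188² × 177 × 0.06097 = 60300 N

D = 60300 N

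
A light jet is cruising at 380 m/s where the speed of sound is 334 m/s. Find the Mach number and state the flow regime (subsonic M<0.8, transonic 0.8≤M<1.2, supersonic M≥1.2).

M = v/a = 380 / 334 = 1.14
M = 1.14 → transonic.

M = 1.14 (transonic)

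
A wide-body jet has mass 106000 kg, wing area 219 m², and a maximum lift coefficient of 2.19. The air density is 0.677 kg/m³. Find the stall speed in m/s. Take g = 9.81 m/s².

Stall occurs when L = W at CL,max. W = mg = 106000 × 9.81 = 1.04×10^6 N.
From L = ½ρV²S·CL,max = W: V_stall = √(2W/(ρSCL,max)) = √(2·1.04×10^6/(0.677·219·2.19))
V_stall = √6405 = 80 m/s

V_stall = 80 m/s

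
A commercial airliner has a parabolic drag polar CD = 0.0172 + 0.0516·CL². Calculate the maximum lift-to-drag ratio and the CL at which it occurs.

For CD = CD0 + K·CL², (L/D)max occurs at CL* = √(CD0/K) and equals 1/(2√(K·CD0)).
(L/D)max = 1/(2√(0.0516 × 0.0172)) = 1/(2 × 0.02979) = 16.8
CL* = √(0.0172/0.0516) = 0.577

(L/D)max = 16.8, at CL = 0.577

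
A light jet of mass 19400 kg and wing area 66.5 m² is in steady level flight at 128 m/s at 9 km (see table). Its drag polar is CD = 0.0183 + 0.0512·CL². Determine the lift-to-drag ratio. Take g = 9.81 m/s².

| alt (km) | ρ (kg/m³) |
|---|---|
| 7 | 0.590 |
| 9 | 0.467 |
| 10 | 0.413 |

L/D = 15.9

At 9 km, from the table: ρ = 0.467 kg/m³.
In steady level flight, lift balances weight: W = mg = 19400 × 9.81 = 1.9031×10^5 N.
q = ½ρv² = ½ × 0.467 × 128² = 3826 Pa.
Required CL = L/(qS) = 1.9031×10^5/(3826·66.5) = 0.7481.
CD = 0.0183 + 0.0512 × 0.7481² = 0.04695.
L/D = CL/CD = 0.7481 / 0.04695 = 15.9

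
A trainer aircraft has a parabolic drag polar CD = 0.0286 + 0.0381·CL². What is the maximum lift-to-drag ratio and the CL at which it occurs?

For CD = CD0 + K·CL², (L/D)max occurs at CL* = √(CD0/K) and equals 1/(2√(K·CD0)).
(L/D)max = 1/(2√(0.0381 × 0.0286)) = 1/(2 × 0.03301) = 15.1
CL* = √(0.0286/0.0381) = 0.866

(L/D)max = 15.1, at CL = 0.866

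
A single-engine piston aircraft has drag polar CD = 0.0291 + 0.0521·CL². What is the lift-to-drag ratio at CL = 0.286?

L/D = 8.57

CD = 0.0291 + 0.0521 × 0.286² = 0.03336
L/D = CL/CD = 0.286 / 0.03336 = 8.57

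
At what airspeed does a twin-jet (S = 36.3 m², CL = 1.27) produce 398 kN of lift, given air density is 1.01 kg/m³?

L = ½ρv²S·CL ⇒ v = √(2L/(ρ·S·CL))
v = √(2 × 3.98×10^5 / (1.01 × 36.3 × 1.27)) = √17100 = 131 m/s

v = 131 m/s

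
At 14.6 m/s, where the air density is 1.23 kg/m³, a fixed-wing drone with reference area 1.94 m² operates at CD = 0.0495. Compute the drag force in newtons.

D = ½ρv²S·CD = ½ × 1.23 × 14.6² × 1.94 × 0.0495 = 12.6 N

D = 12.6 N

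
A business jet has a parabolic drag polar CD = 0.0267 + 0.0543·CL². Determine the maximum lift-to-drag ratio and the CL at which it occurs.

For CD = CD0 + K·CL², (L/D)max occurs at CL* = √(CD0/K) and equals 1/(2√(K·CD0)).
(L/D)max = 1/(2√(0.0543 × 0.0267)) = 1/(2 × 0.03808) = 13.1
CL* = √(0.0267/0.0543) = 0.701

(L/D)max = 13.1, at CL = 0.701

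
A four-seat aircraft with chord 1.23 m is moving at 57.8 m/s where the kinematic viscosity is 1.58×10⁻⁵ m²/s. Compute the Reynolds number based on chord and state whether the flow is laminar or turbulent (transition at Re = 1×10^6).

Re = v·c/ν = 57.8 × 1.23 / (1.58×10⁻⁵) = 4.5×10^6
Since 4.5×10^6 > 1×10^6, the flow is turbulent.

Re = 4.5×10^6 (turbulent)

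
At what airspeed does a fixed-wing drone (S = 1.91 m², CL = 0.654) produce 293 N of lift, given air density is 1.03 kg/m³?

v = 21.3 m/s

L = ½ρv²S·CL ⇒ v = √(2L/(ρ·S·CL))
v = √(2 × 293 / (1.03 × 1.91 × 0.654)) = √455.5 = 21.3 m/s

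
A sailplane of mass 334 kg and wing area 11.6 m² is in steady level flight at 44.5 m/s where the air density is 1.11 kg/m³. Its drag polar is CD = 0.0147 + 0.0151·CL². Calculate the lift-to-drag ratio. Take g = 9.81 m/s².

In steady level flight, lift balances weight: W = mg = 334 × 9.81 = 3276.5 N.
q = ½ρv² = ½ × 1.11 × 44.5² = 1099 Pa.
CL = 2W/(ρv²S) = 2×3276.5/(1.11×44.5²×11.6) = 0.257.
CD = 0.0147 + 0.0151 × 0.257² = 0.0157.
L/D = CL/CD = 0.257 / 0.0157 = 16.4

L/D = 16.4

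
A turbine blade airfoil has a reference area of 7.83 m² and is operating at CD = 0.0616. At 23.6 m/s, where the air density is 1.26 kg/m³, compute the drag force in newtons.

Dynamic pressure q = ½ρv² = ½ × 1.26 × 23.6² = 350.9 Pa.
D = q·S·CD = 350.9 × 7.83 × 0.0616 = 169 N

D = 169 N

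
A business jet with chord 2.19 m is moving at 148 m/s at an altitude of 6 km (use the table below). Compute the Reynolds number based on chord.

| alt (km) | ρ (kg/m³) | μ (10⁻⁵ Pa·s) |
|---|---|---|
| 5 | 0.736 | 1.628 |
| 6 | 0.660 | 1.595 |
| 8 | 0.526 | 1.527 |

At 6 km, from the table: ρ = 0.660 kg/m³, μ = 1.595×10⁻⁵ Pa·s.
Re = ρ·v·c/μ = 0.66 × 148 × 2.19 / (1.595×10⁻⁵) = 1.34×10^7

Re = 1.34×10^7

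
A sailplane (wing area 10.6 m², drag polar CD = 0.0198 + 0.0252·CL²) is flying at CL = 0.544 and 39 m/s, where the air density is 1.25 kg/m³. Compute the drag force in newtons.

D = 275 N

CD = 0.0198 + 0.0252 × 0.544² = 0.02726
D = ½ρv²S·CD = ½ × 1.25 × 39² × 10.6 × 0.02726 = 275 N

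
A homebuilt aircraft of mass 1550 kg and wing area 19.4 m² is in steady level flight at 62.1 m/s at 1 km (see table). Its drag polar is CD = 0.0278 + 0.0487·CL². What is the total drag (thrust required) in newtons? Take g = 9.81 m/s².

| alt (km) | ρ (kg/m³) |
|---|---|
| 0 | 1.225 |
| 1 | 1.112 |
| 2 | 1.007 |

D = 1430 N

At 1 km, from the table: ρ = 1.112 kg/m³.
Weight W = mg = 1550 × 9.81 = 15206 N; in level flight L = W.
Dynamic pressure q = 0.5 × 1.112 × 62.1² = 2144 Pa.
CL = 2W/(ρv²S) = 2×15206/(1.112×62.1²×19.4) = 0.3655.
CD = 0.0278 + 0.0487 × 0.3655² = 0.03431.
D = q·S·CD = 2144 × 19.4 × 0.03431 = 1427 N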